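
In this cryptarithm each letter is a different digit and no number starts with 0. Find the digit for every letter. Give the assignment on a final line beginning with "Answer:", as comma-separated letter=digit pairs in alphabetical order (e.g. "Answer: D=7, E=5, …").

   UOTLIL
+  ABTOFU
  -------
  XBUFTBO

Step 1. [col 1: L + U ≡ O (mod 10)] column 1 (L + U ≡ O (mod 10), carry-in 0) doesn't pin L yet; pick L=7 and continue ⇒ L=7.
Step 2. [col 1: L + U ≡ O (mod 10)] U=3 is one option consistent with column 1 (L + U ≡ O (mod 10), carry-in 0) — take it, so U=3.
Step 3. [col 1: L + U ≡ O (mod 10)] in column 1 we have L+U≡O with carry-in 0; given L=7, U=3 and digits 3,7 already taken and all letters distinct, that pins O to 0, so O=0.
Step 4. [col 2: I + F ≡ B (mod 10)] column 2 (I + F ≡ B (mod 10), carry-in 1) doesn't pin I yet; pick I=5 and continue. So I=5.
Step 5. [col 2: I + F ≡ B (mod 10)] no forcing yet in column 2 (carry-in 1); B=2 is free and consistent — try it ⇒ B=2.
Step 6. [col 2: I + F ≡ B (mod 10)] column 2: given I=5, B=2, carry-in 1, and digits 0,2,3,5,7 already taken and all letters distinct, I+F≡B (mod 10) forces F=6. So F=6.
Step 7. [col 3: L + O ≡ T (mod 10)] column 3: given L=7, O=0, carry-in 1, and digits 0,2,3,5,6,7 already taken and all letters distinct, L+O≡T (mod 10) forces T=8 ⇒ T=8.
Step 8. [X] the sum has 7 digits but both addends have 6; that extra leading digit X is the final carry, namely 1. So X=1.
Step 9. [col 6: U + A ≡ B (mod 10)] column 6: given U=3, B=2, carry-in 0, and digits 0,1,2,3,5,6,7,8 already taken and all letters distinct, U+A≡B (mod 10) forces A=9, so A=9.

Answer: A=9, B=2, F=6, I=5, L=7, O=0, T=8, U=3, X=1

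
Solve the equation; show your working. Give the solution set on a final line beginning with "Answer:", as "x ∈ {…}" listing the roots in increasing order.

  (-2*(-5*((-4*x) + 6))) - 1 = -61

Step 1. [(-2*(-5*((-4*x) + 6))) - 1 = -61] -1 is outermost — add 1 both sides ⇒ sub: -2*(-5*((-4*x) + 6)) = -60.
Step 2. [-2*(-5*((-4*x) + 6)) = -60] divide by the outer -2. So div: -5*((-4*x) + 6) = 30.
Step 3. [-5*((-4*x) + 6) = 30] -5 out front; divide by -5 ⇒ div: (-4*x) + 6 = -6.
Step 4. [(-4*x) + 6 = -6] the outer +6 inverts by subtracting 6. So sub: -4*x = -12.
Step 5. [-4*x = -12] leading coefficient -4: divide by -4. So div: x = 3.

Answer: x ∈ {3}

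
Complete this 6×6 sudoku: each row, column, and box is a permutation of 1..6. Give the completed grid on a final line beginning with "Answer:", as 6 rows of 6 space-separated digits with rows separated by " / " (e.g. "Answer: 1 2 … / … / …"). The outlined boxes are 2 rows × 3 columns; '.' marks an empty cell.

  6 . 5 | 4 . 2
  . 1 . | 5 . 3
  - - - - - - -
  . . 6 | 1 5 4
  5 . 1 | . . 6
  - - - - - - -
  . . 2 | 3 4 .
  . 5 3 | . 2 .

Step 1. [r3c1∈{2,3}] 3 has one home in col 1: r3c1. So r3c1=3.
Step 2. [r5c1∈{1}] only 1 remains possible at r5c1, so r5c1=1.
Step 3. [r4c2∈{2,4}] r4c2 is the only open cell in row 4 admitting 4. So r4c2=4.
Step 4. [r2c3∈{4}] r2c3 has the single candidate 4, so r2c3=4.
Step 5. [r4c5∈{3}] only 3 remains possible at r4c5, so r4c5=3.
Step 6. [r2c5∈{6}] only 6 remains possible at r2c5, so r2c5=6.
Step 7. [r6c1∈{4}] nothing but 4 survives at r6c1, so r6c1=4.
Step 8. [r2c1∈{2}] nothing but 2 survives at r2c1. So r2c1=2.
Step 9. [r5c6∈{5}] r5c6's peers cover all but 5 ⇒ r5c6=5.
Step 10. [r1c5∈{1}] r1c5's peers cover all but 1 ⇒ r1c5=1.
Step 11. [r1c2∈{3}] r1c2's peers cover all but 3, so r1c2=3.
Step 12. [r6c6∈{1}] r6c6's peers cover all but 1, so r6c6=1.
Step 13. [r6c4∈{6}] only 6 remains possible at r6c4, so r6c4=6.
Step 14. [r4c4∈{2}] r4c4 is down to just 2, so r4c4=2.
Step 15. [r5c2∈{6}] r5c2 has the single candidate 6 ⇒ r5c2=6.
Step 16. [r3c2∈{2}] r3c2's peers cover all but 2 ⇒ r3c2=2.

Answer: 6 3 5 4 1 2 / 2 1 4 5 6 3 / 3 2 6 1 5 4 / 5 4 1 2 3 6 / 1 6 2 3 4 5 / 4 5 3 6 2 1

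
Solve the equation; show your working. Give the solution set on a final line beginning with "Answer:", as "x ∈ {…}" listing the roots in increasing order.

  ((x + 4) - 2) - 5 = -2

Step 1. [((x + 4) - 2) - 5 = -2] peel the -5: add 5 from each side, so sub: (x + 4) - 2 = 3.
Step 2. [(x + 4) - 2 = 3] add 2: x sits inside (… - 2), so sub: x + 4 = 5.
Step 3. [x + 4 = 5] the outer +4 inverts by subtracting 4, so sub: x = 1.

Answer: x ∈ {1}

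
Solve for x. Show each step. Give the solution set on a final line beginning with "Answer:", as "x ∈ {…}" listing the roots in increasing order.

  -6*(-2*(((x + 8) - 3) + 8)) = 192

Step 1. [-6*(-2*(((x + 8) - 3) + 8)) = 192] leading coefficient -6: divide by -6. So div: -2*(((x + 8) - 3) + 8) = -32.
Step 2. [-2*(((x + 8) - 3) + 8) = -32] divide by the outer -2, so div: ((x + 8) - 3) + 8 = 16.
Step 3. [((x + 8) - 3) + 8 = 16] subtract 8: x sits inside (… + 8) ⇒ sub: (x + 8) - 3 = 8.
Step 4. [(x + 8) - 3 = 8] the outer -3 inverts by adding 3. So sub: x + 8 = 11.
Step 5. [x + 8 = 11] the outer +8 inverts by subtracting 8. So sub: x = 3.

Answer: x ∈ {3}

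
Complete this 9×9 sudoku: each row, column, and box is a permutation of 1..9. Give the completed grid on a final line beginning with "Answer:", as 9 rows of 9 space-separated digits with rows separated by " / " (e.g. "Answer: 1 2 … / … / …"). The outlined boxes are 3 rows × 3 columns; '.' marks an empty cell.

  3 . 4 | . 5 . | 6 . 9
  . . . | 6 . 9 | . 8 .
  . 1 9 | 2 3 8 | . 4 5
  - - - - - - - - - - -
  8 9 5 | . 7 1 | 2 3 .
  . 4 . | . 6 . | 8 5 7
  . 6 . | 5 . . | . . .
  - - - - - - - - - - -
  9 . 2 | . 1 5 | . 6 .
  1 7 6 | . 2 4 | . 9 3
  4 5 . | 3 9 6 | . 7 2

Step 1. [r2c3∈{7}] nothing but 7 survives at r2c3. So r2c3=7.
Step 2. [r6c8∈{1}] r6c8 is down to just 1. So r6c8=1.
Step 3. [r6c9∈{4}] only 4 remains possible at r6c9. So r6c9=4.
Step 4. [r5c1∈{2}] r5c1's peers cover all but 2. So r5c1=2.
Step 5. [r6c3∈{3}] r6c3 is down to just 3, so r6c3=3.
Step 6. [r1c2∈{2,8}] 8 has one home in row 1: r1c2. So r1c2=8.
Step 7. [r7c4∈{7,8}] 7 has one home in row 7: r7c4, so r7c4=7.
Step 8. [r2c9∈{1}] r2c9 is down to just 1 ⇒ r2c9=1.
Step 9. [r8c4∈{8}] nothing but 8 survives at r8c4, so r8c4=8.
Step 10. [r3c7∈{7}] r3c7's peers cover all but 7, so r3c7=7.
Step 11. [r4c4∈{4}] r4c4's peers cover all but 4, so r4c4=4.
Step 12. [r3c1∈{6}] r3c1 is down to just 6. So r3c1=6.
Step 13. [r4c9∈{6}] r4c9 is down to just 6, so r4c9=6.
Step 14. [r6c5∈{8}] only 8 remains possible at r6c5, so r6c5=8.
Step 15. [r2c2∈{2}] nothing but 2 survives at r2c2. So r2c2=2.
Step 16. [r1c6∈{7}] only 7 remains possible at r1c6. So r1c6=7.
Step 17. [r1c8∈{2}] r1c8 has the single candidate 2, so r1c8=2.
Step 18. [r5c4∈{9}] nothing but 9 survives at r5c4. So r5c4=9.
Step 19. [r5c6∈{3}] r5c6 is down to just 3. So r5c6=3.
Step 20. [r8c7∈{5}] only 5 remains possible at r8c7. So r8c7=5.
Step 21. [r9c7∈{1}] only 1 remains possible at r9c7. So r9c7=1.
Step 22. [r7c2∈{3}] r7c2's peers cover all but 3 ⇒ r7c2=3.
Step 23. [r2c5∈{4}] r2c5 is down to just 4 ⇒ r2c5=4.
Step 24. [r2c7∈{3}] nothing but 3 survives at r2c7 ⇒ r2c7=3.
Step 25. [r6c1∈{7}] r6c1 is down to just 7 ⇒ r6c1=7.
Step 26. [r7c9∈{8}] r7c9 has the single candidate 8 ⇒ r7c9=8.
Step 27. [r5c3∈{1}] r5c3 has the single candidate 1. So r5c3=1.
Step 28. [r2c1∈{5}] r2c1 is down to just 5, so r2c1=5.
Step 29. [r6c6∈{2}] r6c6 is down to just 2. So r6c6=2.
Step 30. [r6c7∈{9}] only 9 remains possible at r6c7. So r6c7=9.
Step 31. [r7c7∈{4}] r7c7 is down to just 4 ⇒ r7c7=4.
Step 32. [r9c3∈{8}] nothing but 8 survives at r9c3 ⇒ r9c3=8.
Step 33. [r1c4∈{1}] r1c4 has the single candidate 1 ⇒ r1c4=1.

Answer: 3 8 4 1 5 7 6 2 9 / 5 2 7 6 4 9 3 8 1 / 6 1 9 2 3 8 7 4 5 / 8 9 5 4 7 1 2 3 6 / 2 4 1 9 6 3 8 5 7 / 7 6 3 5 8 2 9 1 4 / 9 3 2 7 1 5 4 6 8 / 1 7 6 8 2 4 5 9 3 / 4 5 8 3 9 6 1 7 2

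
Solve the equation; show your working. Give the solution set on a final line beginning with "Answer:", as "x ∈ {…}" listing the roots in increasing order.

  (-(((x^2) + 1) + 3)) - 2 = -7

Step 1. [(-(((x^2) + 1) + 3)) - 2 = -7] add 2: x sits inside (… - 2) ⇒ sub: -(((x^2) + 1) + 3) = -5.
Step 2. [-(((x^2) + 1) + 3) = -5] flip signs both sides ⇒ neg: ((x^2) + 1) + 3 = 5.
Step 3. [((x^2) + 1) + 3 = 5] +3 is outermost — subtract 3 both sides. So sub: (x^2) + 1 = 2.
Step 4. [(x^2) + 1 = 2] +1 is outermost — subtract 1 both sides. So sub: x^2 = 1.
Step 5. [x^2 = 1] √ both sides: 1 ≥ 0 gives two branches, so sqrt: x = 1 or -1.

Answer: x ∈ {-1, 1}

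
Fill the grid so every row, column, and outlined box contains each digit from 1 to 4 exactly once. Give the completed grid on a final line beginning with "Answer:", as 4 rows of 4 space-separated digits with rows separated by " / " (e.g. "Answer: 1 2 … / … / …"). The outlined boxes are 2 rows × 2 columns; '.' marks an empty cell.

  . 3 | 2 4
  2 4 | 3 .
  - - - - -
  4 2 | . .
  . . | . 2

Step 1. [r4c2∈{1}] nothing but 1 survives at r4c2. So r4c2=1.
Step 2. [r2c4∈{1}] only 1 remains possible at r2c4. So r2c4=1.
Step 3. [r1c1∈{1}] r1c1 is down to just 1. So r1c1=1.
Step 4. [r4c1∈{3}] nothing but 3 survives at r4c1 ⇒ r4c1=3.
Step 5. [r4c3∈{4}] r4c3 has the single candidate 4, so r4c3=4.
Step 6. [r3c3∈{1}] r3c3 has the single candidate 1 ⇒ r3c3=1.
Step 7. [r3c4∈{3}] nothing but 3 survives at r3c4. So r3c4=3.

Answer: 1 3 2 4 / 2 4 3 1 / 4 2 1 3 / 3 1 4 2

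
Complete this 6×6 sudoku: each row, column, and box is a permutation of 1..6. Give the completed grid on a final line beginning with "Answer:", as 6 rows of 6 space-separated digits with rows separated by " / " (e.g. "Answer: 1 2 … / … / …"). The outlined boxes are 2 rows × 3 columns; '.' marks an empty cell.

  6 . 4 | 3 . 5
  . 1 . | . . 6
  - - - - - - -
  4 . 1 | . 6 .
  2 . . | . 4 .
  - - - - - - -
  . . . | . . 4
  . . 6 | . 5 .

Step 1. [r5c5∈{1,2,3}] 3 has one home in col 5: r5c5, so r5c5=3.
Step 2. [r1c2∈{2}] r1c2 has the single candidate 2. So r1c2=2.
Step 3. [r5c2∈{5}] only 5 remains possible at r5c2. So r5c2=5.
Step 4. [r3c2∈{3}] nothing but 3 survives at r3c2, so r3c2=3.
Step 5. [r2c3∈{3,5}] col 3 places 3 nowhere but r2c3, so r2c3=3.
Step 6. [r5c4∈{1,2,6}] across row 5, 6 lands solely at r5c4. So r5c4=6.
Step 7. [r3c6∈{2}] r3c6 is down to just 2. So r3c6=2.
Step 8. [r6c6∈{1}] r6c6 is down to just 1. So r6c6=1.
Step 9. [r4c3∈{5}] only 5 remains possible at r4c3 ⇒ r4c3=5.
Step 10. [r6c4∈{2}] r6c4's peers cover all but 2, so r6c4=2.
Step 11. [r6c1∈{3}] nothing but 3 survives at r6c1, so r6c1=3.
Step 12. [r2c5∈{2}] r2c5's peers cover all but 2 ⇒ r2c5=2.
Step 13. [r2c1∈{5}] nothing but 5 survives at r2c1, so r2c1=5.
Step 14. [r4c2∈{6}] nothing but 6 survives at r4c2 ⇒ r4c2=6.
Step 15. [r1c5∈{1}] r1c5 has the single candidate 1 ⇒ r1c5=1.
Step 16. [r5c3∈{2}] r5c3 is down to just 2 ⇒ r5c3=2.
Step 17. [r4c6∈{3}] r4c6 has the single candidate 3, so r4c6=3.
Step 18. [r6c2∈{4}] r6c2 is down to just 4 ⇒ r6c2=4.
Step 19. [r4c4∈{1}] only 1 remains possible at r4c4 ⇒ r4c4=1.
Step 20. [r2c4∈{4}] r2c4 is down to just 4 ⇒ r2c4=4.
Step 21. [r3c4∈{5}] r3c4 is down to just 5. So r3c4=5.
Step 22. [r5c1∈{1}] r5c1's peers cover all but 1. So r5c1=1.

Answer: 6 2 4 3 1 5 / 5 1 3 4 2 6 / 4 3 1 5 6 2 / 2 6 5 1 4 3 / 1 5 2 6 3 4 / 3 4 6 2 5 1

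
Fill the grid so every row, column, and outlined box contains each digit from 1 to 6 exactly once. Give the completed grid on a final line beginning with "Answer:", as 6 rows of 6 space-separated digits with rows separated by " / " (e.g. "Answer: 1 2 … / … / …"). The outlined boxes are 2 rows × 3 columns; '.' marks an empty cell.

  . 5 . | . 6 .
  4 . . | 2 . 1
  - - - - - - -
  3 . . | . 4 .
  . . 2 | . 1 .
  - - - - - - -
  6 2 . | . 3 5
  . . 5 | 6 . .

Step 1. [r6c1∈{1}] r6c1's peers cover all but 1 ⇒ r6c1=1.
Step 2. [r6c2∈{3,4}] 3 has one home in row 6: r6c2, so r6c2=3.
Step 3. [r2c2∈{6}] r2c2's peers cover all but 6. So r2c2=6.
Step 4. [r6c6∈{2,4}] r6c6 is the only open cell in row 6 admitting 4, so r6c6=4.
Step 5. [r1c6∈{3}] r1c6's peers cover all but 3, so r1c6=3.
Step 6. [r3c3∈{1,6}] col 3 places 6 nowhere but r3c3. So r3c3=6.
Step 7. [r4c1∈{5}] only 5 remains possible at r4c1. So r4c1=5.
Step 8. [r5c4∈{1}] r5c4's peers cover all but 1. So r5c4=1.
Step 9. [r6c5∈{2}] r6c5 has the single candidate 2. So r6c5=2.
Step 10. [r4c2∈{4}] only 4 remains possible at r4c2, so r4c2=4.
Step 11. [r1c3∈{1}] r1c3 is down to just 1 ⇒ r1c3=1.
Step 12. [r4c4∈{3}] r4c4's peers cover all but 3. So r4c4=3.
Step 13. [r1c1∈{2}] nothing but 2 survives at r1c1. So r1c1=2.
Step 14. [r3c2∈{1}] only 1 remains possible at r3c2 ⇒ r3c2=1.
Step 15. [r1c4∈{4}] nothing but 4 survives at r1c4. So r1c4=4.
Step 16. [r5c3∈{4}] r5c3 has the single candidate 4, so r5c3=4.
Step 17. [r4c6∈{6}] nothing but 6 survives at r4c6 ⇒ r4c6=6.
Step 18. [r3c4∈{5}] r3c4 is down to just 5, so r3c4=5.
Step 19. [r2c5∈{5}] only 5 remains possible at r2c5 ⇒ r2c5=5.
Step 20. [r2c3∈{3}] nothing but 3 survives at r2c3. So r2c3=3.
Step 21. [r3c6∈{2}] only 2 remains possible at r3c6 ⇒ r3c6=2.

Answer: 2 5 1 4 6 3 / 4 6 3 2 5 1 / 3 1 6 5 4 2 / 5 4 2 3 1 6 / 6 2 4 1 3 5 / 1 3 5 6 2 4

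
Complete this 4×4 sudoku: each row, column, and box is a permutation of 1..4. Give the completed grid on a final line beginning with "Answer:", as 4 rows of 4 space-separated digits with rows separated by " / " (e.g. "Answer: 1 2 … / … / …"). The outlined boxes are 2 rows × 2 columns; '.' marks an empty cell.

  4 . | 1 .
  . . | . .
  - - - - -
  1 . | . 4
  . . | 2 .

Step 1. [r2c1∈{2,3}] 2 has one home in col 1: r2c1. So r2c1=2.
Step 2. [r2c4∈{3}] r2c4 has the single candidate 3, so r2c4=3.
Step 3. [r1c2∈{3}] r1c2's peers cover all but 3 ⇒ r1c2=3.
Step 4. [r1c4∈{2}] nothing but 2 survives at r1c4. So r1c4=2.
Step 5. [r2c2∈{1}] only 1 remains possible at r2c2, so r2c2=1.
Step 6. [r4c4∈{1}] nothing but 1 survives at r4c4, so r4c4=1.
Step 7. [r3c2∈{2}] r3c2's peers cover all but 2, so r3c2=2.
Step 8. [r4c2∈{4}] r4c2 is down to just 4 ⇒ r4c2=4.
Step 9. [r3c3∈{3}] r3c3 has the single candidate 3. So r3c3=3.
Step 10. [r2c3∈{4}] only 4 remains possible at r2c3. So r2c3=4.
Step 11. [r4c1∈{3}] r4c1 has the single candidate 3. So r4c1=3.

Answer: 4 3 1 2 / 2 1 4 3 / 1 2 3 4 / 3 4 2 1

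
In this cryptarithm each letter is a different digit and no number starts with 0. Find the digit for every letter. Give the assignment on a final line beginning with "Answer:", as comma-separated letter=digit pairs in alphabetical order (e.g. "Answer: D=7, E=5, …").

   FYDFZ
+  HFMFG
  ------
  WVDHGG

Step 1. [W] adding two 5-digit numbers gives at most 5+1 digits, and here it does — W is that final carry and must be 1 ⇒ W=1.
Step 2. [col 1: Z + G ≡ G (mod 10)] in column 1 we have Z+G≡G with carry-in 0; given nothing yet and digits 1 already taken and all letters distinct, that pins Z to 0, so Z=0.
Step 3. [col 1: Z + G ≡ G (mod 10)] several values work for G in column 1 (Z + G ≡ G (mod 10), carry-in 0); try G=2 ⇒ G=2.
Step 4. [col 2: F + F ≡ G (mod 10)] in column 2 we have F+F≡G with carry-in 0; given G=2 and digits 0,1,2 already taken and all letters distinct, that pins F to 6, so F=6.
Step 5. [col 3: D + M ≡ H (mod 10)] no forcing yet in column 3 (carry-in 1); H=8 is free and consistent — try it ⇒ H=8.
Step 6. [col 3: D + M ≡ H (mod 10)] column 3 (D + M ≡ H (mod 10), carry-in 1) doesn't pin D yet; pick D=3 and continue. So D=3.
Step 7. [col 3: D + M ≡ H (mod 10)] column 3 reads D+M+carry(1)=H with D=3, H=8; with digits 0,1,2,3,6,8 already taken and all letters distinct, the only value for M is 4. So M=4.
Step 8. [col 4: Y + F ≡ D (mod 10)] column 4 reads Y+F+carry(0)=D with F=6, D=3; with digits 0,1,2,3,4,6,8 already taken and all letters distinct, the only value for Y is 7. So Y=7.
Step 9. [col 5: F + H ≡ V (mod 10)] in column 5 we have F+H≡V with carry-in 1; given F=6, H=8 and digits 0,1,2,3,4,6,7,8 already taken and all letters distinct, that pins V to 5 ⇒ V=5.

Answer: D=3, F=6, G=2, H=8, M=4, V=5, W=1, Y=7, Z=0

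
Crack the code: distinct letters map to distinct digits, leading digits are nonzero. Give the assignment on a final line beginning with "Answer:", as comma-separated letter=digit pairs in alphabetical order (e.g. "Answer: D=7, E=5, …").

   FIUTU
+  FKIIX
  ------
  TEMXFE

Step 1. [col 1: U + X ≡ E (mod 10)] U=9 is one option consistent with column 1 (U + X ≡ E (mod 10), carry-in 0) — take it. So U=9.
Step 2. [col 1: U + X ≡ E (mod 10)] column 1 (U + X ≡ E (mod 10), carry-in 0) doesn't pin E yet; pick E=2 and continue. So E=2.
Step 3. [T] the sum has 6 digits but both addends have 5; that extra leading digit T is the final carry, namely 1 ⇒ T=1.
Step 4. [col 1: U + X ≡ E (mod 10)] from column 1 (U=9, E=2, carry-in 0, digits 1,2,9 already taken and all letters distinct): X must equal 3. So X=3.
Step 5. [col 2: T + I ≡ F (mod 10)] no forcing yet in column 2 (carry-in 1); I=4 is free and consistent — try it. So I=4.
Step 6. [col 2: T + I ≡ F (mod 10)] from column 2 (T=1, I=4, carry-in 1, digits 1,2,3,4,9 already taken and all letters distinct): F must equal 6, so F=6.
Step 7. [col 4: I + K ≡ M (mod 10)] column 4 (I + K ≡ M (mod 10), carry-in 1) doesn't pin M yet; pick M=5 and continue. So M=5.
Step 8. [col 4: I + K ≡ M (mod 10)] column 4 reads I+K+carry(1)=M with I=4, M=5; with digits 1,2,3,4,5,6,9 already taken and all letters distinct, the only value for K is 0, so K=0.

Answer: E=2, F=6, I=4, K=0, M=5, T=1, U=9, X=3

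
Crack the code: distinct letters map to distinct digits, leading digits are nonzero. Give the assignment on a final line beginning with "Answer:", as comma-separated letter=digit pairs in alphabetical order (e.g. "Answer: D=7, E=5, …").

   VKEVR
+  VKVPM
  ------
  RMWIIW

Step 1. [col 1: R + M ≡ W (mod 10)] several values work for W in column 1 (R + M ≡ W (mod 10), carry-in 0); try W=5 ⇒ W=5.
Step 2. [col 1: R + M ≡ W (mod 10)] column 1 (R + M ≡ W (mod 10), carry-in 0) doesn't pin R yet; pick R=1 and continue ⇒ R=1.
Step 3. [col 1: R + M ≡ W (mod 10)] from column 1 (R=1, W=5, carry-in 0, digits 1,5 already taken and all letters distinct): M must equal 4, so M=4.
Step 4. [col 2: V + P ≡ I (mod 10)] several values work for I in column 2 (V + P ≡ I (mod 10), carry-in 0); try I=6 ⇒ I=6.
Step 5. [col 2: V + P ≡ I (mod 10)] several values work for V in column 2 (V + P ≡ I (mod 10), carry-in 0); try V=7, so V=7.
Step 6. [col 2: V + P ≡ I (mod 10)] in column 2 we have V+P≡I with carry-in 0; given V=7, I=6 and digits 1,4,5,6,7 already taken and all letters distinct, that pins P to 9. So P=9.
Step 7. [col 3: E + V ≡ I (mod 10)] in column 3 we have E+V≡I with carry-in 1; given V=7, I=6 and digits 1,4,5,6,7,9 already taken and all letters distinct, that pins E to 8, so E=8.
Step 8. [col 4: K + K ≡ W (mod 10)] column 4: given W=5, carry-in 1, and digits 1,4,5,6,7,8,9 already taken and all letters distinct, K+K≡W (mod 10) forces K=2, so K=2.

Answer: E=8, I=6, K=2, M=4, P=9, R=1, V=7, W=5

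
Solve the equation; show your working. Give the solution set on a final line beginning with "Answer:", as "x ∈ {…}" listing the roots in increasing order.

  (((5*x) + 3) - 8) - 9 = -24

Step 1. [(((5*x) + 3) - 8) - 9 = -24] peel the -9: add 9 from each side, so sub: ((5*x) + 3) - 8 = -15.
Step 2. [((5*x) + 3) - 8 = -15] -8 is outermost — add 8 both sides, so sub: (5*x) + 3 = -7.
Step 3. [(5*x) + 3 = -7] peel the +3: subtract 3 from each side, so sub: 5*x = -10.
Step 4. [5*x = -10] 5·(inner) — divide through by 5. So div: x = -2.

Answer: x ∈ {-2}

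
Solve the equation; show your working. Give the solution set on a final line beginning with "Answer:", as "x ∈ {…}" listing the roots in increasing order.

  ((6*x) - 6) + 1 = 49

Step 1. [((6*x) - 6) + 1 = 49] the outer +1 inverts by subtracting 1, so sub: (6*x) - 6 = 48.
Step 2. [(6*x) - 6 = 48] the outer -6 inverts by adding 6 ⇒ sub: 6*x = 54.
Step 3. [6*x = 54] 6·(inner) — divide through by 6 ⇒ div: x = 9.

Answer: x ∈ {9}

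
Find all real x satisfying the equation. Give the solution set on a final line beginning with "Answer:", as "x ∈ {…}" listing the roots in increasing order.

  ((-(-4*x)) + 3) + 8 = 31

Step 1. [((-(-4*x)) + 3) + 8 = 31] peel the +8: subtract 8 from each side ⇒ sub: (-(-4*x)) + 3 = 23.
Step 2. [(-(-4*x)) + 3 = 23] subtract 3: x sits inside (… + 3) ⇒ sub: -(-4*x) = 20.
Step 3. [-(-4*x) = 20] leading − — multiply by −1, so neg: -4*x = -20.
Step 4. [-4*x = -20] leading coefficient -4: divide by -4, so div: x = 5.

Answer: x ∈ {5}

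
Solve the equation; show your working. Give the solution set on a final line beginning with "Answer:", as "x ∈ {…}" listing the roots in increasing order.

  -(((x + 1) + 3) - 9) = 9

Step 1. [-(((x + 1) + 3) - 9) = 9] leading − — multiply by −1, so neg: ((x + 1) + 3) - 9 = -9.
Step 2. [((x + 1) + 3) - 9 = -9] 9 comes off first (add 9) ⇒ sub: (x + 1) + 3 = 0.
Step 3. [(x + 1) + 3 = 0] 3 comes off first (subtract 3) ⇒ sub: x + 1 = -3.
Step 4. [x + 1 = -3] peel the +1: subtract 1 from each side, so sub: x = -4.

Answer: x ∈ {-4}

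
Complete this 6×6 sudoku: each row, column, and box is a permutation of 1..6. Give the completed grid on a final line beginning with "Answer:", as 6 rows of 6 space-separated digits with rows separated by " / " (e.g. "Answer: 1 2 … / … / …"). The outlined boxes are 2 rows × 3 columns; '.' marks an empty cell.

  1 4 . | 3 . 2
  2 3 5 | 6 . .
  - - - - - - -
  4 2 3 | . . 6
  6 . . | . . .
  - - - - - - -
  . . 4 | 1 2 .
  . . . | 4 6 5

Step 1. [r4c3∈{1}] nothing but 1 survives at r4c3, so r4c3=1.
Step 2. [r4c2∈{5}] r4c2 is down to just 5, so r4c2=5.
Step 3. [r3c5∈{1,5}] row 3 places 1 nowhere but r3c5, so r3c5=1.
Step 4. [r4c5∈{3,4}] across col 5, 3 lands solely at r4c5 ⇒ r4c5=3.
Step 5. [r6c1∈{3}] nothing but 3 survives at r6c1. So r6c1=3.
Step 6. [r4c6∈{4}] r4c6 is down to just 4, so r4c6=4.
Step 7. [r6c2∈{1}] r6c2 has the single candidate 1, so r6c2=1.
Step 8. [r5c2∈{6}] r5c2's peers cover all but 6. So r5c2=6.
Step 9. [r5c6∈{3}] r5c6 is down to just 3 ⇒ r5c6=3.
Step 10. [r2c5∈{4}] r2c5 has the single candidate 4, so r2c5=4.
Step 11. [r1c5∈{5}] only 5 remains possible at r1c5. So r1c5=5.
Step 12. [r5c1∈{5}] r5c1 is down to just 5, so r5c1=5.
Step 13. [r1c3∈{6}] r1c3 is down to just 6 ⇒ r1c3=6.
Step 14. [r3c4∈{5}] nothing but 5 survives at r3c4. So r3c4=5.
Step 15. [r6c3∈{2}] nothing but 2 survives at r6c3 ⇒ r6c3=2.
Step 16. [r4c4∈{2}] r4c4 has the single candidate 2, so r4c4=2.
Step 17. [r2c6∈{1}] r2c6 is down to just 1. So r2c6=1.

Answer: 1 4 6 3 5 2 / 2 3 5 6 4 1 / 4 2 3 5 1 6 / 6 5 1 2 3 4 / 5 6 4 1 2 3 / 3 1 2 4 6 5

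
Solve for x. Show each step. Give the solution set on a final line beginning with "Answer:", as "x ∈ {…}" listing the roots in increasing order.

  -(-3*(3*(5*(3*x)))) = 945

Step 1. [-(-3*(3*(5*(3*x)))) = 945] flip signs both sides, so neg: -3*(3*(5*(3*x))) = -945.
Step 2. [-3*(3*(5*(3*x))) = -945] divide by the outer -3, so div: 3*(5*(3*x)) = 315.
Step 3. [3*(5*(3*x)) = 315] 3 out front; divide by 3. So div: 5*(3*x) = 105.
Step 4. [5*(3*x) = 105] LHS = 5·(…); ÷5 both sides. So div: 3*x = 21.
Step 5. [3*x = 21] 3 out front; divide by 3. So div: x = 7.

Answer: x ∈ {7}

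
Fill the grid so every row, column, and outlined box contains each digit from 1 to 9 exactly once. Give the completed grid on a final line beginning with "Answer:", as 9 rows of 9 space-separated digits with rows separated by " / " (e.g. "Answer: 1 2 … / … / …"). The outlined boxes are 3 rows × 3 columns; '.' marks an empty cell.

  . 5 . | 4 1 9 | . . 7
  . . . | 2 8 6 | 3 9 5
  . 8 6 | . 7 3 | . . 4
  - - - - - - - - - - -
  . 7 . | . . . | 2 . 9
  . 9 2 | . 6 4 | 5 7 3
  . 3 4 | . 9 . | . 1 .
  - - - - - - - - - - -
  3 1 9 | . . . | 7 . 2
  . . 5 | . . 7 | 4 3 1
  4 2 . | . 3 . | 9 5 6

Step 1. [r4c5∈{5}] r4c5 has the single candidate 5. So r4c5=5.
Step 2. [r6c9∈{8}] r6c9 is down to just 8 ⇒ r6c9=8.
Step 3. [r6c7∈{6}] only 6 remains possible at r6c7 ⇒ r6c7=6.
Step 4. [r4c1∈{1,6,8}] 6 has one home in row 4: r4c1. So r4c1=6.
Step 5. [r7c4∈{5,6,8}] 6 has one home in row 7: r7c4 ⇒ r7c4=6.
Step 6. [r8c1∈{8}] nothing but 8 survives at r8c1, so r8c1=8.
Step 7. [r5c1∈{1}] r5c1 is down to just 1, so r5c1=1.
Step 8. [r5c4∈{8}] r5c4 is down to just 8. So r5c4=8.
Step 9. [r4c6∈{1}] only 1 remains possible at r4c6. So r4c6=1.
Step 10. [r7c8∈{8}] nothing but 8 survives at r7c8, so r7c8=8.
Step 11. [r3c8∈{2}] r3c8 has the single candidate 2, so r3c8=2.
Step 12. [r9c3∈{7}] r9c3 is down to just 7. So r9c3=7.
Step 13. [r3c7∈{1}] nothing but 1 survives at r3c7. So r3c7=1.
Step 14. [r6c6∈{2}] only 2 remains possible at r6c6. So r6c6=2.
Step 15. [r2c2∈{4}] r2c2 is down to just 4, so r2c2=4.
Step 16. [r4c4∈{3}] only 3 remains possible at r4c4, so r4c4=3.
Step 17. [r7c6∈{5}] only 5 remains possible at r7c6 ⇒ r7c6=5.
Step 18. [r3c4∈{5}] r3c4 is down to just 5. So r3c4=5.
Step 19. [r3c1∈{9}] r3c1 has the single candidate 9 ⇒ r3c1=9.
Step 20. [r8c2∈{6}] r8c2 has the single candidate 6, so r8c2=6.
Step 21. [r9c4∈{1}] r9c4 has the single candidate 1 ⇒ r9c4=1.
Step 22. [r1c1∈{2}] nothing but 2 survives at r1c1, so r1c1=2.
Step 23. [r9c6∈{8}] only 8 remains possible at r9c6, so r9c6=8.
Step 24. [r7c5∈{4}] r7c5 is down to just 4. So r7c5=4.
Step 25. [r6c4∈{7}] r6c4 has the single candidate 7. So r6c4=7.
Step 26. [r4c8∈{4}] nothing but 4 survives at r4c8, so r4c8=4.
Step 27. [r2c3∈{1}] r2c3 is down to just 1 ⇒ r2c3=1.
Step 28. [r6c1∈{5}] r6c1 has the single candidate 5 ⇒ r6c1=5.
Step 29. [r4c3∈{8}] r4c3 is down to just 8, so r4c3=8.
Step 30. [r8c4∈{9}] r8c4's peers cover all but 9 ⇒ r8c4=9.
Step 31. [r1c7∈{8}] nothing but 8 survives at r1c7 ⇒ r1c7=8.
Step 32. [r1c3∈{3}] only 3 remains possible at r1c3, so r1c3=3.
Step 33. [r2c1∈{7}] r2c1's peers cover all but 7 ⇒ r2c1=7.
Step 34. [r1c8∈{6}] only 6 remains possible at r1c8, so r1c8=6.
Step 35. [r8c5∈{2}] only 2 remains possible at r8c5. So r8c5=2.

Answer: 2 5 3 4 1 9 8 6 7 / 7 4 1 2 8 6 3 9 5 / 9 8 6 5 7 3 1 2 4 / 6 7 8 3 5 1 2 4 9 / 1 9 2 8 6 4 5 7 3 / 5 3 4 7 9 2 6 1 8 / 3 1 9 6 4 5 7 8 2 / 8 6 5 9 2 7 4 3 1 / 4 2 7 1 3 8 9 5 6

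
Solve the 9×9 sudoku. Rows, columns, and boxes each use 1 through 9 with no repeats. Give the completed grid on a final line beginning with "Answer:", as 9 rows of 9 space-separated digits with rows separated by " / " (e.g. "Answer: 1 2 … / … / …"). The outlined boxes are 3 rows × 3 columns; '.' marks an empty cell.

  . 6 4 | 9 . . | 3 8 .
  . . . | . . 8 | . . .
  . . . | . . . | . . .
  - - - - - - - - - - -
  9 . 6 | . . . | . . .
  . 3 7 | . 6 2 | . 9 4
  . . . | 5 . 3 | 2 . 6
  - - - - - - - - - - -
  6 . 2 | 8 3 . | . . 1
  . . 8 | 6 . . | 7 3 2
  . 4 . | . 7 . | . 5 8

Step 1. [r5c4∈{1}] r5c4's peers cover all but 1, so r5c4=1.
Step 2. [r6c3∈{1}] r6c3 has the single candidate 1. So r6c3=1.
Step 3. [r3c6∈{1,4,5,6,7}] across col 6, 6 lands solely at r3c6. So r3c6=6.
Step 4. [r2c8∈{1,2,4,6,7}] r2c8 is the only open cell in col 8 admitting 6, so r2c8=6.
Step 5. [r3c8∈{1,2,4,7}] r3c8 is the only open cell in col 8 admitting 2. So r3c8=2.
Step 6. [r6c2∈{8}] r6c2's peers cover all but 8, so r6c2=8.
Step 7. [r5c1∈{5}] r5c1's peers cover all but 5, so r5c1=5.
Step 8. [r8c1∈{1}] nothing but 1 survives at r8c1. So r8c1=1.
Step 9. [r7c2∈{5,7,9}] across row 7, 7 lands solely at r7c2, so r7c2=7.
Step 10. [r7c6∈{4,5,9}] r7c6 is the only open cell in row 7 admitting 5. So r7c6=5.
Step 11. [r7c7∈{4,9}] r7c7 is the only open cell in row 7 admitting 9. So r7c7=9.
Step 12. [r9c1∈{3}] nothing but 3 survives at r9c1. So r9c1=3.
Step 13. [r9c3∈{9}] r9c3 has the single candidate 9 ⇒ r9c3=9.
Step 14. [r6c5∈{4,9}] 9 has one home in row 6: r6c5. So r6c5=9.
Step 15. [r8c5∈{4}] r8c5 is down to just 4 ⇒ r8c5=4.
Step 16. [r6c8∈{7}] r6c8's peers cover all but 7, so r6c8=7.
Step 17. [r4c6∈{4,7}] r4c6 is the only open cell in col 6 admitting 4, so r4c6=4.
Step 18. [r1c6∈{1,7}] in col 6, 7 fits only at r1c6. So r1c6=7.
Step 19. [r1c9∈{5}] r1c9 is down to just 5 ⇒ r1c9=5.
Step 20. [r1c5∈{1,2}] in row 1, 1 fits only at r1c5, so r1c5=1.
Step 21. [r2c5∈{2,5}] r2c5 is the only open cell in col 5 admitting 2, so r2c5=2.
Step 22. [r2c1∈{7}] only 7 remains possible at r2c1 ⇒ r2c1=7.
Step 23. [r2c9∈{9}] nothing but 9 survives at r2c9 ⇒ r2c9=9.
Step 24. [r8c2∈{5}] r8c2's peers cover all but 5 ⇒ r8c2=5.
Step 25. [r4c7∈{1,5,8}] in row 4, 5 fits only at r4c7 ⇒ r4c7=5.
Step 26. [r2c3∈{3,5}] in row 2, 5 fits only at r2c3 ⇒ r2c3=5.
Step 27. [r2c2∈{1}] r2c2 has the single candidate 1 ⇒ r2c2=1.
Step 28. [r2c4∈{3,4}] in row 2, 3 fits only at r2c4. So r2c4=3.
Step 29. [r2c7∈{4}] nothing but 4 survives at r2c7, so r2c7=4.
Step 30. [r3c2∈{9}] r3c2's peers cover all but 9, so r3c2=9.
Step 31. [r3c5∈{5}] nothing but 5 survives at r3c5. So r3c5=5.
Step 32. [r9c7∈{6}] only 6 remains possible at r9c7, so r9c7=6.
Step 33. [r3c3∈{3}] r3c3 has the single candidate 3 ⇒ r3c3=3.
Step 34. [r6c1∈{4}] r6c1 has the single candidate 4, so r6c1=4.
Step 35. [r8c6∈{9}] nothing but 9 survives at r8c6. So r8c6=9.
Step 36. [r3c7∈{1}] r3c7's peers cover all but 1. So r3c7=1.
Step 37. [r4c2∈{2}] r4c2 has the single candidate 2, so r4c2=2.
Step 38. [r3c9∈{7}] only 7 remains possible at r3c9 ⇒ r3c9=7.
Step 39. [r7c8∈{4}] nothing but 4 survives at r7c8. So r7c8=4.
Step 40. [r3c4∈{4}] nothing but 4 survives at r3c4. So r3c4=4.
Step 41. [r5c7∈{8}] r5c7's peers cover all but 8, so r5c7=8.
Step 42. [r9c4∈{2}] r9c4 has the single candidate 2, so r9c4=2.
Step 43. [r9c6∈{1}] r9c6 has the single candidate 1. So r9c6=1.
Step 44. [r3c1∈{8}] r3c1 is down to just 8 ⇒ r3c1=8.
Step 45. [r4c9∈{3}] nothing but 3 survives at r4c9, so r4c9=3.
Step 46. [r4c8∈{1}] nothing but 1 survives at r4c8 ⇒ r4c8=1.
Step 47. [r1c1∈{2}] r1c1 has the single candidate 2, so r1c1=2.
Step 48. [r4c4∈{7}] r4c4 is down to just 7 ⇒ r4c4=7.
Step 49. [r4c5∈{8}] nothing but 8 survives at r4c5, so r4c5=8.

Answer: 2 6 4 9 1 7 3 8 5 / 7 1 5 3 2 8 4 6 9 / 8 9 3 4 5 6 1 2 7 / 9 2 6 7 8 4 5 1 3 / 5 3 7 1 6 2 8 9 4 / 4 8 1 5 9 3 2 7 6 / 6 7 2 8 3 5 9 4 1 / 1 5 8 6 4 9 7 3 2 / 3 4 9 2 7 1 6 5 8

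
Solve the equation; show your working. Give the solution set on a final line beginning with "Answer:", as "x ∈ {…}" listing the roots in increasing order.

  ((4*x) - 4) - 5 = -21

Step 1. [((4*x) - 4) - 5 = -21] 5 comes off first (add 5). So sub: (4*x) - 4 = -16.
Step 2. [(4*x) - 4 = -16] peel the -4: add 4 from each side, so sub: 4*x = -12.
Step 3. [4*x = -12] leading coefficient 4: divide by 4 ⇒ div: x = -3.

Answer: x ∈ {-3}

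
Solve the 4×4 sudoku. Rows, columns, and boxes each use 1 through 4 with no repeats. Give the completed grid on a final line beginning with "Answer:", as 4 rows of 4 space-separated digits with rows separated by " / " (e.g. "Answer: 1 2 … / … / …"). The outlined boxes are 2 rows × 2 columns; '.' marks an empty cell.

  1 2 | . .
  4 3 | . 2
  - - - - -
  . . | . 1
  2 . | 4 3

Step 1. [r3c2∈{4}] r3c2's peers cover all but 4, so r3c2=4.
Step 2. [r1c4∈{4}] r1c4 has the single candidate 4, so r1c4=4.
Step 3. [r3c1∈{3}] nothing but 3 survives at r3c1, so r3c1=3.
Step 4. [r1c3∈{3}] only 3 remains possible at r1c3 ⇒ r1c3=3.
Step 5. [r2c3∈{1}] r2c3 is down to just 1. So r2c3=1.
Step 6. [r3c3∈{2}] only 2 remains possible at r3c3 ⇒ r3c3=2.
Step 7. [r4c2∈{1}] r4c2 has the single candidate 1 ⇒ r4c2=1.

Answer: 1 2 3 4 / 4 3 1 2 / 3 4 2 1 / 2 1 4 3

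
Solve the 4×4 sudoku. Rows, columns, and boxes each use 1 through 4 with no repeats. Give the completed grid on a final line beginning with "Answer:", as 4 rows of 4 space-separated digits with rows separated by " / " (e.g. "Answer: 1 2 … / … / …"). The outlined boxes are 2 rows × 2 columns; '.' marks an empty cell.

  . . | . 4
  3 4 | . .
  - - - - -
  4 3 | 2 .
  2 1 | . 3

Step 1. [r2c3∈{1}] r2c3 has the single candidate 1, so r2c3=1.
Step 2. [r3c4∈{1}] r3c4 has the single candidate 1. So r3c4=1.
Step 3. [r1c1∈{1}] only 1 remains possible at r1c1. So r1c1=1.
Step 4. [r4c3∈{4}] only 4 remains possible at r4c3. So r4c3=4.
Step 5. [r1c2∈{2}] only 2 remains possible at r1c2 ⇒ r1c2=2.
Step 6. [r1c3∈{3}] r1c3 has the single candidate 3 ⇒ r1c3=3.
Step 7. [r2c4∈{2}] r2c4 has the single candidate 2. So r2c4=2.

Answer: 1 2 3 4 / 3 4 1 2 / 4 3 2 1 / 2 1 4 3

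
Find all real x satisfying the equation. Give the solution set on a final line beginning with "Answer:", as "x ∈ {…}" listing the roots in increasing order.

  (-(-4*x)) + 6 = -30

Step 1. [(-(-4*x)) + 6 = -30] 6 comes off first (subtract 6). So sub: -(-4*x) = -36.
Step 2. [-(-4*x) = -36] leading − — multiply by −1, so neg: -4*x = 36.
Step 3. [-4*x = 36] divide by the outer -4 ⇒ div: x = -9.

Answer: x ∈ {-9}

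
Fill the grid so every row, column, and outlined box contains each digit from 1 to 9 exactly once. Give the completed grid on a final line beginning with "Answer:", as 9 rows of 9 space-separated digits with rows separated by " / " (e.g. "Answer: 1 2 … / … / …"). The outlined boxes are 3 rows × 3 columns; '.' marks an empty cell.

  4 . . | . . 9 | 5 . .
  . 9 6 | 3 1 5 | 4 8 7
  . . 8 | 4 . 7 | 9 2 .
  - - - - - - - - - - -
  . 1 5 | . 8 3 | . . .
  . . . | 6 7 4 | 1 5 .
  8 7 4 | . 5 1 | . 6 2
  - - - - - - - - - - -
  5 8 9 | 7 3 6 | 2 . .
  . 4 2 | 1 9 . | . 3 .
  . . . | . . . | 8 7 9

Step 1. [r5c3∈{3}] only 3 remains possible at r5c3, so r5c3=3.
Step 2. [r4c4∈{2,9}] box 5 places 2 nowhere but r4c4 ⇒ r4c4=2.
Step 3. [r1c8∈{1}] r1c8 has the single candidate 1, so r1c8=1.
Step 4. [r4c1∈{6,9}] 6 has one home in row 4: r4c1, so r4c1=6.
Step 5. [r1c5∈{2,6}] across box 2, 2 lands solely at r1c5 ⇒ r1c5=2.
Step 6. [r1c2∈{3}] r1c2 is down to just 3. So r1c2=3.
Step 7. [r7c8∈{4}] r7c8 has the single candidate 4 ⇒ r7c8=4.
Step 8. [r1c9∈{6}] nothing but 6 survives at r1c9. So r1c9=6.
Step 9. [r3c1∈{1}] r3c1's peers cover all but 1, so r3c1=1.
Step 10. [r5c2∈{2}] r5c2 is down to just 2 ⇒ r5c2=2.
Step 11. [r9c5∈{4}] r9c5 has the single candidate 4 ⇒ r9c5=4.
Step 12. [r3c2∈{5}] nothing but 5 survives at r3c2 ⇒ r3c2=5.
Step 13. [r2c1∈{2}] r2c1 is down to just 2, so r2c1=2.
Step 14. [r6c7∈{3}] r6c7 has the single candidate 3. So r6c7=3.
Step 15. [r9c6∈{2}] nothing but 2 survives at r9c6. So r9c6=2.
Step 16. [r8c7∈{6}] r8c7 is down to just 6. So r8c7=6.
Step 17. [r7c9∈{1}] nothing but 1 survives at r7c9 ⇒ r7c9=1.
Step 18. [r8c1∈{7}] only 7 remains possible at r8c1, so r8c1=7.
Step 19. [r6c4∈{9}] only 9 remains possible at r6c4, so r6c4=9.
Step 20. [r5c9∈{8}] only 8 remains possible at r5c9. So r5c9=8.
Step 21. [r4c8∈{9}] r4c8 has the single candidate 9, so r4c8=9.
Step 22. [r4c7∈{7}] r4c7's peers cover all but 7. So r4c7=7.
Step 23. [r8c6∈{8}] r8c6's peers cover all but 8 ⇒ r8c6=8.
Step 24. [r1c4∈{8}] only 8 remains possible at r1c4, so r1c4=8.
Step 25. [r9c3∈{1}] r9c3's peers cover all but 1 ⇒ r9c3=1.
Step 26. [r1c3∈{7}] nothing but 7 survives at r1c3. So r1c3=7.
Step 27. [r9c1∈{3}] r9c1 is down to just 3, so r9c1=3.
Step 28. [r4c9∈{4}] r4c9 has the single candidate 4 ⇒ r4c9=4.
Step 29. [r9c2∈{6}] r9c2 is down to just 6. So r9c2=6.
Step 30. [r8c9∈{5}] r8c9 has the single candidate 5 ⇒ r8c9=5.
Step 31. [r5c1∈{9}] r5c1's peers cover all but 9 ⇒ r5c1=9.
Step 32. [r9c4∈{5}] nothing but 5 survives at r9c4, so r9c4=5.
Step 33. [r3c5∈{6}] r3c5 is down to just 6. So r3c5=6.
Step 34. [r3c9∈{3}] r3c9 is down to just 3, so r3c9=3.

Answer: 4 3 7 8 2 9 5 1 6 / 2 9 6 3 1 5 4 8 7 / 1 5 8 4 6 7 9 2 3 / 6 1 5 2 8 3 7 9 4 / 9 2 3 6 7 4 1 5 8 / 8 7 4 9 5 1 3 6 2 / 5 8 9 7 3 6 2 4 1 / 7 4 2 1 9 8 6 3 5 / 3 6 1 5 4 2 8 7 9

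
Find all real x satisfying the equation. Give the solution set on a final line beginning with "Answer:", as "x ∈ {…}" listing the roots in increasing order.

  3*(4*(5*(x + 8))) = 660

Step 1. [3*(4*(5*(x + 8))) = 660] leading coefficient 3: divide by 3 ⇒ div: 4*(5*(x + 8)) = 220.
Step 2. [4*(5*(x + 8)) = 220] divide by the outer 4 ⇒ div: 5*(x + 8) = 55.
Step 3. [5*(x + 8) = 55] leading coefficient 5: divide by 5. So div: x + 8 = 11.
Step 4. [x + 8 = 11] the outer +8 inverts by subtracting 8, so sub: x = 3.

Answer: x ∈ {3}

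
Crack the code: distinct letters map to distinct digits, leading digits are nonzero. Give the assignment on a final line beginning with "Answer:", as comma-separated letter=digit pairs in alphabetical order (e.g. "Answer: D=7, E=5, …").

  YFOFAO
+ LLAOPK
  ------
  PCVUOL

Step 1. [col 1: O + K ≡ L (mod 10)] several values work for L in column 1 (O + K ≡ L (mod 10), carry-in 0); try L=1. So L=1.
Step 2. [col 1: O + K ≡ L (mod 10)] column 1 (O + K ≡ L (mod 10), carry-in 0) doesn't pin O yet; pick O=8 and continue. So O=8.
Step 3. [col 1: O + K ≡ L (mod 10)] in column 1 we have O+K≡L with carry-in 0; given O=8, L=1 and digits 1,8 already taken and all letters distinct, that pins K to 3, so K=3.
Step 4. [col 2: A + P ≡ O (mod 10)] several values work for A in column 2 (A + P ≡ O (mod 10), carry-in 1); try A=0, so A=0.
Step 5. [col 2: A + P ≡ O (mod 10)] column 2: given A=0, O=8, carry-in 1, and digits 0,1,3,8 already taken and all letters distinct, A+P≡O (mod 10) forces P=7. So P=7.
Step 6. [col 3: F + O ≡ U (mod 10)] no forcing yet in column 3 (carry-in 0); F=4 is free and consistent — try it, so F=4.
Step 7. [col 3: F + O ≡ U (mod 10)] from column 3 (F=4, O=8, carry-in 0, digits 0,1,3,4,7,8 already taken and all letters distinct): U must equal 2, so U=2.
Step 8. [col 4: O + A ≡ V (mod 10)] column 4: given O=8, A=0, carry-in 1, and digits 0,1,2,3,4,7,8 already taken and all letters distinct, O+A≡V (mod 10) forces V=9 ⇒ V=9.
Step 9. [col 5: F + L ≡ C (mod 10)] column 5 reads F+L+carry(0)=C with F=4, L=1; with digits 0,1,2,3,4,7,8,9 already taken and all letters distinct, the only value for C is 5. So C=5.
Step 10. [col 6: Y + L ≡ P (mod 10)] from column 6 (L=1, P=7, carry-in 0, digits 0,1,2,3,4,5,7,8,9 already taken and all letters distinct): Y must equal 6. So Y=6.

Answer: A=0, C=5, F=4, K=3, L=1, O=8, P=7, U=2, V=9, Y=6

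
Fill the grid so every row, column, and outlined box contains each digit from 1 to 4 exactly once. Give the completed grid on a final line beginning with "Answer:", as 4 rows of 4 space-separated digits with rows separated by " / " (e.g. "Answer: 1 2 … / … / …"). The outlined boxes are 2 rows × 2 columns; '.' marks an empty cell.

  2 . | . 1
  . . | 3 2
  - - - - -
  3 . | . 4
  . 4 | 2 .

Step 1. [r2c2∈{1}] r2c2 has the single candidate 1, so r2c2=1.
Step 2. [r4c1∈{1}] r4c1 is down to just 1 ⇒ r4c1=1.
Step 3. [r4c4∈{3}] r4c4's peers cover all but 3, so r4c4=3.
Step 4. [r1c3∈{4}] nothing but 4 survives at r1c3 ⇒ r1c3=4.
Step 5. [r2c1∈{4}] nothing but 4 survives at r2c1. So r2c1=4.
Step 6. [r1c2∈{3}] r1c2 has the single candidate 3. So r1c2=3.
Step 7. [r3c2∈{2}] r3c2's peers cover all but 2. So r3c2=2.
Step 8. [r3c3∈{1}] nothing but 1 survives at r3c3 ⇒ r3c3=1.

Answer: 2 3 4 1 / 4 1 3 2 / 3 2 1 4 / 1 4 2 3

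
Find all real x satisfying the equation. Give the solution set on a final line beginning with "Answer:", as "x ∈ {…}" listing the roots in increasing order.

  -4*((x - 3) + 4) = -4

Step 1. [-4*((x - 3) + 4) = -4] leading coefficient -4: divide by -4 ⇒ div: (x - 3) + 4 = 1.
Step 2. [(x - 3) + 4 = 1] the outer +4 inverts by subtracting 4, so sub: x - 3 = -3.
Step 3. [x - 3 = -3] peel the -3: add 3 from each side ⇒ sub: x = 0.

Answer: x ∈ {0}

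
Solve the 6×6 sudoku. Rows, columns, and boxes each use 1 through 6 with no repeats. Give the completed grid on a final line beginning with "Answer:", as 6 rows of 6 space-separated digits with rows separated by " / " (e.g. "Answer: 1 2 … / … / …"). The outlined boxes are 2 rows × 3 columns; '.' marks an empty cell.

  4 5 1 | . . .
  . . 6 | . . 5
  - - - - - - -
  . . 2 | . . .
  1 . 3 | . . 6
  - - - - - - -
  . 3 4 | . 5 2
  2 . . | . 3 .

Step 1. [r5c4∈{1,6}] row 5 places 1 nowhere but r5c4 ⇒ r5c4=1.
Step 2. [r4c4∈{2,4,5}] across row 4, 5 lands solely at r4c4 ⇒ r4c4=5.
Step 3. [r1c6∈{3}] only 3 remains possible at r1c6 ⇒ r1c6=3.
Step 4. [r4c5∈{2,4}] 2 has one home in row 4: r4c5 ⇒ r4c5=2.
Step 5. [r6c4∈{4,6}] r6c4 is the only open cell in box 6 admitting 6, so r6c4=6.
Step 6. [r3c6∈{1,4}] across col 6, 1 lands solely at r3c6, so r3c6=1.
Step 7. [r3c5∈{4}] nothing but 4 survives at r3c5. So r3c5=4.
Step 8. [r5c1∈{6}] r5c1 is down to just 6, so r5c1=6.
Step 9. [r2c4∈{2,4}] r2c4 is the only open cell in row 2 admitting 4 ⇒ r2c4=4.
Step 10. [r6c3∈{5}] r6c3 is down to just 5 ⇒ r6c3=5.
Step 11. [r4c2∈{4}] nothing but 4 survives at r4c2 ⇒ r4c2=4.
Step 12. [r3c1∈{5}] r3c1 has the single candidate 5. So r3c1=5.
Step 13. [r2c1∈{3}] r2c1 is down to just 3, so r2c1=3.
Step 14. [r1c5∈{6}] nothing but 6 survives at r1c5. So r1c5=6.
Step 15. [r1c4∈{2}] r1c4's peers cover all but 2. So r1c4=2.
Step 16. [r2c5∈{1}] r2c5 has the single candidate 1, so r2c5=1.
Step 17. [r3c4∈{3}] r3c4's peers cover all but 3, so r3c4=3.
Step 18. [r6c2∈{1}] r6c2's peers cover all but 1, so r6c2=1.
Step 19. [r3c2∈{6}] only 6 remains possible at r3c2, so r3c2=6.
Step 20. [r2c2∈{2}] r2c2 has the single candidate 2. So r2c2=2.
Step 21. [r6c6∈{4}] r6c6's peers cover all but 4 ⇒ r6c6=4.

Answer: 4 5 1 2 6 3 / 3 2 6 4 1 5 / 5 6 2 3 4 1 / 1 4 3 5 2 6 / 6 3 4 1 5 2 / 2 1 5 6 3 4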